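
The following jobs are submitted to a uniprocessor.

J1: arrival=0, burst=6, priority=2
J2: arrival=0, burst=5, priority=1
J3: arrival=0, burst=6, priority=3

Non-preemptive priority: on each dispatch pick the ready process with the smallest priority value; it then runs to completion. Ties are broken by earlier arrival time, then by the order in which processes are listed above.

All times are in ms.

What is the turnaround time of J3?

Timeline: | J2 0-5 | J1 5-11 | J3 11-17 |
Completion: J1=11  J2=5  J3=17
Turnaround(J3) = completion − arrival = 17 − 0 = 17

17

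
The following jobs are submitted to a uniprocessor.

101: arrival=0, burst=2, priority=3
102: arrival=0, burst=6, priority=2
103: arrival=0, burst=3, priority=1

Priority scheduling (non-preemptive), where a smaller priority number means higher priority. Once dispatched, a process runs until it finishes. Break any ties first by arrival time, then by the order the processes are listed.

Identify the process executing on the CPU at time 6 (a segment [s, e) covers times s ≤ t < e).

102

Gantt: | 103 0-3 | 102 3-9 | 101 9-11 |
Completion: 101=11  102=9  103=3
Turnaround (C−A): 101=11  102=9  103=3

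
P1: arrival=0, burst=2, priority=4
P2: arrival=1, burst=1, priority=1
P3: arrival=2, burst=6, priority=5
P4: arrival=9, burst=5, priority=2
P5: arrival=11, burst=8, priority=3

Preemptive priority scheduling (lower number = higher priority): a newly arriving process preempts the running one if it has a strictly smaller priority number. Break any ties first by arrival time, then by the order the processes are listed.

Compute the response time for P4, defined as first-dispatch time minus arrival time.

Gantt: | P1 0-1 | P2 1-2 | P1 2-3 | P3 3-9 | P4 9-14 | P5 14-22 |
Completion: P1=3  P2=2  P3=9  P4=14  P5=22
Turnaround (C−A): P1=3  P2=1  P3=7  P4=5  P5=11
Response(P4) = first start − arrival = 9 − 9 = 0

0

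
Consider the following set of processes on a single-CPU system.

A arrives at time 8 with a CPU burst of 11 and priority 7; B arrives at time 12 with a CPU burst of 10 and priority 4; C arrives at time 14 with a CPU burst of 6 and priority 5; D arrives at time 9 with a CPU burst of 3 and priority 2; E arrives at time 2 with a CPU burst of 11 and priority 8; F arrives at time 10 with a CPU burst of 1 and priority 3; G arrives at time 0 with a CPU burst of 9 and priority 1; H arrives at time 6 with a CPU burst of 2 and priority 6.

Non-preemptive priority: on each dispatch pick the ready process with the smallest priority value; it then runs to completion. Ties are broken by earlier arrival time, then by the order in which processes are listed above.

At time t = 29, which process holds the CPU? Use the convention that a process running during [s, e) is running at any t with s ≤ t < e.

Schedule: | G 0-9 | D 9-12 | F 12-13 | B 13-23 | C 23-29 | H 29-31 | A 31-42 | E 42-53 |
Completion: A=42  B=23  C=29  D=12  E=53  F=13  G=9  H=31

H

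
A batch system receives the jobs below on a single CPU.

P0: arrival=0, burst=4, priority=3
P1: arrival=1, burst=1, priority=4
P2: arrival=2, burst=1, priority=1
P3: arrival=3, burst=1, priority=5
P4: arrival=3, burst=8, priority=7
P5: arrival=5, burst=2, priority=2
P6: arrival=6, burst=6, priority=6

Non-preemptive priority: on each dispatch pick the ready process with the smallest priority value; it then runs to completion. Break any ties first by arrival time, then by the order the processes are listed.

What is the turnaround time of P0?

Timeline: | P0 0-4 | P2 4-5 | P5 5-7 | P1 7-8 | P3 8-9 | P6 9-15 | P4 15-23 |
Completion: P0=4  P1=8  P2=5  P3=9  P4=23  P5=7  P6=15
Turnaround (C−A): P0=4  P1=7  P2=3  P3=6  P4=20  P5=2  P6=9
Turnaround(P0) = completion − arrival = 4 − 0 = 4

4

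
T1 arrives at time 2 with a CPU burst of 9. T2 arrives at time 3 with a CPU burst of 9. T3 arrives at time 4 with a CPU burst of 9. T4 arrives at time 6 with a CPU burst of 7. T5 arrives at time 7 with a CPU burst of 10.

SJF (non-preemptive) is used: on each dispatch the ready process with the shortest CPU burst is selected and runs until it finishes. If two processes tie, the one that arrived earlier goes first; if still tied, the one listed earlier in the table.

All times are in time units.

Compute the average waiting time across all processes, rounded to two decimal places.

Schedule: | idle 0-2 | T1 2-11 | T4 11-18 | T2 18-27 | T3 27-36 | T5 36-46 |
Completion: T1=11  T2=27  T3=36  T4=18  T5=46
Turnaround (C−A): T1=9  T2=24  T3=32  T4=12  T5=39
Waiting times: T1=0, T2=15, T3=23, T4=5, T5=29
Average waiting = (0+15+23+5+29) / 5 = 72/5 = 14.40

14.40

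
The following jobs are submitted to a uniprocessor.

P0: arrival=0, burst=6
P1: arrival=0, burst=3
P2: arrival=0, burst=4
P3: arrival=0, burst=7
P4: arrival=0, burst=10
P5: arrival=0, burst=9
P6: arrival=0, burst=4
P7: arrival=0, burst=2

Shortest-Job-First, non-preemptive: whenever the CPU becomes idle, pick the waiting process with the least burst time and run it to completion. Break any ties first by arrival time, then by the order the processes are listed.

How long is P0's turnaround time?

Schedule: | P7 0-2 | P1 2-5 | P2 5-9 | P6 9-13 | P0 13-19 | P3 19-26 | P5 26-35 | P4 35-45 |
Completion: P0=19  P1=5  P2=9  P3=26  P4=45  P5=35  P6=13  P7=2
Turnaround(P0) = completion − arrival = 19 − 0 = 19

19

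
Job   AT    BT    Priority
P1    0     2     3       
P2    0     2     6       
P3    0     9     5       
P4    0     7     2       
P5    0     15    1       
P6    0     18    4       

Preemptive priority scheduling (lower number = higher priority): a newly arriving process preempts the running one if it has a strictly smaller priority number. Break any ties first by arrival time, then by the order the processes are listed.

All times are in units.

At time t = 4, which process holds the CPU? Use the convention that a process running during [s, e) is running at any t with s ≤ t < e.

Schedule: | P5 0-15 | P4 15-22 | P1 22-24 | P6 24-42 | P3 42-51 | P2 51-53 |
Completion: P1=24  P2=53  P3=51  P4=22  P5=15  P6=42
Turnaround (C−A): P1=24  P2=53  P3=51  P4=22  P5=15  P6=42

P5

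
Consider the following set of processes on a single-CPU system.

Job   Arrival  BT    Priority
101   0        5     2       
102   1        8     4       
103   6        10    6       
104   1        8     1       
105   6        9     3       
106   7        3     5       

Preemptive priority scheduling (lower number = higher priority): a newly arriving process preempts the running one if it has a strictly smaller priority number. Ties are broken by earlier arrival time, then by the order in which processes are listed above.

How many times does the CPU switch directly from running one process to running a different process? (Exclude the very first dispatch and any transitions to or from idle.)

Schedule: | 101 0-1 | 104 1-9 | 101 9-13 | 105 13-22 | 102 22-30 | 106 30-33 | 103 33-43 |
Completion: 101=13  102=30  103=43  104=9  105=22  106=33

6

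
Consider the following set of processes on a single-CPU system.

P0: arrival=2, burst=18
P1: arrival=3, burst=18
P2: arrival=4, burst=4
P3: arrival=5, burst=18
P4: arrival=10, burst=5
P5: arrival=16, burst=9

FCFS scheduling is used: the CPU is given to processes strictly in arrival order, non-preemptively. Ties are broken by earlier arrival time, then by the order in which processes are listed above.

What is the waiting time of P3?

37

Timeline: | idle 0-2 | P0 2-20 | P1 20-38 | P2 38-42 | P3 42-60 | P4 60-65 | P5 65-74 |
Completion: P0=20  P1=38  P2=42  P3=60  P4=65  P5=74
Turnaround (C−A): P0=18  P1=35  P2=38  P3=55  P4=55  P5=58
Waiting(P3) = turnaround − burst = 55 − 18 = 37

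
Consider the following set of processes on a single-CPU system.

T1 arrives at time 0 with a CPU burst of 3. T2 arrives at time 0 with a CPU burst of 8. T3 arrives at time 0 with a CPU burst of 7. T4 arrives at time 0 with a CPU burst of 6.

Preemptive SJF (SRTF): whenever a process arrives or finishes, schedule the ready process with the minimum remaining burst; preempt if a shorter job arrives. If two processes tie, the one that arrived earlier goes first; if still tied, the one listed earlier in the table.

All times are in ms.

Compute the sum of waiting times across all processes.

28

Timeline: | T1 0-3 | T4 3-9 | T3 9-16 | T2 16-24 |
Completion: T1=3  T2=24  T3=16  T4=9
Turnaround (C−A): T1=3  T2=24  T3=16  T4=9
Waiting = turnaround − burst: T1=0, T2=16, T3=9, T4=3
Total waiting = 0 + 16 + 9 + 3 = 28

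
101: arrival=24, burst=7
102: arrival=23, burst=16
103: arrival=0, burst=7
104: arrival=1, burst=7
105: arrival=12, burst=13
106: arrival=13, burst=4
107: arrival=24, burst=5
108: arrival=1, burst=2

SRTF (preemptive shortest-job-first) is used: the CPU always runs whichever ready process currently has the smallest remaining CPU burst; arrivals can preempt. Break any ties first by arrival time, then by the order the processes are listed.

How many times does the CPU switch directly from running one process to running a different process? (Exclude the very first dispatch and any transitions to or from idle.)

Gantt: | 103 0-1 | 108 1-3 | 103 3-9 | 104 9-16 | 106 16-20 | 105 20-24 | 107 24-29 | 101 29-36 | 105 36-45 | 102 45-61 |
Completion: 101=36  102=61  103=9  104=16  105=45  106=20  107=29  108=3

9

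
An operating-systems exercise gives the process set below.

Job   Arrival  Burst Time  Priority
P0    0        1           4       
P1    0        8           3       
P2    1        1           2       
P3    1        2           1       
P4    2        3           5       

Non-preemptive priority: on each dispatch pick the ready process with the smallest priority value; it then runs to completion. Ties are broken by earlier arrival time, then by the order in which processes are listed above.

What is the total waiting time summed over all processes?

Schedule: | P1 0-8 | P3 8-10 | P2 10-11 | P0 11-12 | P4 12-15 |
Completion: P0=12  P1=8  P2=11  P3=10  P4=15
Turnaround (C−A): P0=12  P1=8  P2=10  P3=9  P4=13
Waiting = turnaround − burst: P0=11, P1=0, P2=9, P3=7, P4=10
Total waiting = 11 + 0 + 9 + 7 + 10 = 37

37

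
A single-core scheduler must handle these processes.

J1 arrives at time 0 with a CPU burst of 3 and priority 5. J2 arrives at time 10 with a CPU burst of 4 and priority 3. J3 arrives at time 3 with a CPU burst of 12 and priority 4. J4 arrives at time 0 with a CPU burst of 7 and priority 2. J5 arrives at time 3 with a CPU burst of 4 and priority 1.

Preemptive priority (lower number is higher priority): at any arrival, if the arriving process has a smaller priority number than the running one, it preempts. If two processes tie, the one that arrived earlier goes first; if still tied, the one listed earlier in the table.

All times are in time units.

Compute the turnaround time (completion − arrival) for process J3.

24

Timeline: | J4 0-3 | J5 3-7 | J4 7-11 | J2 11-15 | J3 15-27 | J1 27-30 |
Completion: J1=30  J2=15  J3=27  J4=11  J5=7
Turnaround(J3) = completion − arrival = 27 − 3 = 24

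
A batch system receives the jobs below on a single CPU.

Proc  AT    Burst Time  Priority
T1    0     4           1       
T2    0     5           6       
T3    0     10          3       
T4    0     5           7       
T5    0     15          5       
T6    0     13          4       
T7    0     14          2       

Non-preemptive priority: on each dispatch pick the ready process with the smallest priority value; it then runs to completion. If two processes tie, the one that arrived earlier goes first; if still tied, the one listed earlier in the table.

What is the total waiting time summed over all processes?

Schedule: | T1 0-4 | T7 4-18 | T3 18-28 | T6 28-41 | T5 41-56 | T2 56-61 | T4 61-66 |
Completion: T1=4  T2=61  T3=28  T4=66  T5=56  T6=41  T7=18
Turnaround (C−A): T1=4  T2=61  T3=28  T4=66  T5=56  T6=41  T7=18
Waiting = turnaround − burst: T1=0, T2=56, T3=18, T4=61, T5=41, T6=28, T7=4
Total waiting = 0 + 56 + 18 + 61 + 41 + 28 + 4 = 208

208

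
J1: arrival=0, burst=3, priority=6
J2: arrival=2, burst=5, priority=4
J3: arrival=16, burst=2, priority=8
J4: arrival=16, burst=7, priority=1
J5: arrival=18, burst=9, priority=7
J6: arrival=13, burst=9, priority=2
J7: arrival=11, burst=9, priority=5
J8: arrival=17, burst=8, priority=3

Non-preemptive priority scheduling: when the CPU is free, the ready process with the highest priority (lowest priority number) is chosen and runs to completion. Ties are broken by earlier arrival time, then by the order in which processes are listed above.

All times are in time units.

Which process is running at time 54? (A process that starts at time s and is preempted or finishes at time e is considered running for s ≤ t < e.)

Timeline: | J1 0-3 | J2 3-8 | idle 8-11 | J7 11-20 | J4 20-27 | J6 27-36 | J8 36-44 | J5 44-53 | J3 53-55 |
Completion: J1=3  J2=8  J3=55  J4=27  J5=53  J6=36  J7=20  J8=44
Turnaround (C−A): J1=3  J2=6  J3=39  J4=11  J5=35  J6=23  J7=9  J8=27

J3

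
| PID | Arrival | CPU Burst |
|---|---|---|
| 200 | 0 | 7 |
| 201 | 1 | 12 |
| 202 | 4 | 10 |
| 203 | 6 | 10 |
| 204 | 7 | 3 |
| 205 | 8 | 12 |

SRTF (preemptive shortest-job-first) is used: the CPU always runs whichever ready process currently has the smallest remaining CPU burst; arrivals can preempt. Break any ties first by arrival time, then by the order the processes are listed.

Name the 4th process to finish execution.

203

Timeline: | 200 0-7 | 204 7-10 | 202 10-20 | 203 20-30 | 201 30-42 | 205 42-54 |
Completion: 200=7  201=42  202=20  203=30  204=10  205=54
Turnaround (C−A): 200=7  201=41  202=16  203=24  204=3  205=46
Finish order: 200 → 204 → 202 → 203 → 201 → 205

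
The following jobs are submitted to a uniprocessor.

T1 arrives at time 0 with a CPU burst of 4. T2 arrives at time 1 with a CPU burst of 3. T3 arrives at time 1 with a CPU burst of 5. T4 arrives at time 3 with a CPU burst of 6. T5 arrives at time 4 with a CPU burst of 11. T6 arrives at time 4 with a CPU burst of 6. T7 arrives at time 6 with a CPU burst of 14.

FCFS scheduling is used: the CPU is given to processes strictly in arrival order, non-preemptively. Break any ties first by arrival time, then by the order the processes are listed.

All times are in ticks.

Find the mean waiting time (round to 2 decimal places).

12.29

Gantt: | T1 0-4 | T2 4-7 | T3 7-12 | T4 12-18 | T5 18-29 | T6 29-35 | T7 35-49 |
Completion: T1=4  T2=7  T3=12  T4=18  T5=29  T6=35  T7=49
Turnaround (C−A): T1=4  T2=6  T3=11  T4=15  T5=25  T6=31  T7=43
Waiting times: T1=0, T2=3, T3=6, T4=9, T5=14, T6=25, T7=29
Average waiting = (0+3+6+9+14+25+29) / 7 = 86/7 = 12.29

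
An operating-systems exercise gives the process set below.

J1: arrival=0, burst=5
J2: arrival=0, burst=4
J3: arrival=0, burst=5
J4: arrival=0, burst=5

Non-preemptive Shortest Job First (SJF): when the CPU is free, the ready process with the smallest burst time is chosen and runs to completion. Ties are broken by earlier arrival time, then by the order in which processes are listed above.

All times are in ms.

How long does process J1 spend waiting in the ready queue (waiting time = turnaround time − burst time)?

4

Timeline: | J2 0-4 | J1 4-9 | J3 9-14 | J4 14-19 |
Completion: J1=9  J2=4  J3=14  J4=19
Turnaround (C−A): J1=9  J2=4  J3=14  J4=19
Waiting(J1) = turnaround − burst = 9 − 5 = 4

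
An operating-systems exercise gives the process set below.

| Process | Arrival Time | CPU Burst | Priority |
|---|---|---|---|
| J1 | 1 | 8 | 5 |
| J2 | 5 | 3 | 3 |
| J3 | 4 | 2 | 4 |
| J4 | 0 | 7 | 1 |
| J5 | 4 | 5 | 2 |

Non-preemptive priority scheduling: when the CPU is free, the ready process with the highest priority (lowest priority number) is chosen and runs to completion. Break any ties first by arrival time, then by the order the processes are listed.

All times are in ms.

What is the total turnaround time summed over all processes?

62

Schedule: | J4 0-7 | J5 7-12 | J2 12-15 | J3 15-17 | J1 17-25 |
Completion: J1=25  J2=15  J3=17  J4=7  J5=12
Turnaround (C−A): J1=24  J2=10  J3=13  J4=7  J5=8
Turnaround = completion − arrival: J1=24, J2=10, J3=13, J4=7, J5=8
Total turnaround = 24 + 10 + 13 + 7 + 8 = 62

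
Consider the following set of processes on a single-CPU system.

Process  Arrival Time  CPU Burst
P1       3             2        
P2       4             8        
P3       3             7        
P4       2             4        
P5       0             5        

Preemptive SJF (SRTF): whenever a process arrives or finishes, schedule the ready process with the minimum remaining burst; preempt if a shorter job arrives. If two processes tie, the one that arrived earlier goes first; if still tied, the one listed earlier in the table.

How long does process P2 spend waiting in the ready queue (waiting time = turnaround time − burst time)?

14

Schedule: | P5 0-5 | P1 5-7 | P4 7-11 | P3 11-18 | P2 18-26 |
Completion: P1=7  P2=26  P3=18  P4=11  P5=5
Waiting(P2) = turnaround − burst = 22 − 8 = 14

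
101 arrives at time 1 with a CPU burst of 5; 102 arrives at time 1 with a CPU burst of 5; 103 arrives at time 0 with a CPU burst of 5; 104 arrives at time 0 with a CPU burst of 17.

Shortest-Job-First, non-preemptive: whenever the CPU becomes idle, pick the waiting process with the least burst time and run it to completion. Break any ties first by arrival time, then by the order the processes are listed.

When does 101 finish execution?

Schedule: | 103 0-5 | 101 5-10 | 102 10-15 | 104 15-32 |
Completion: 101=10  102=15  103=5  104=32

10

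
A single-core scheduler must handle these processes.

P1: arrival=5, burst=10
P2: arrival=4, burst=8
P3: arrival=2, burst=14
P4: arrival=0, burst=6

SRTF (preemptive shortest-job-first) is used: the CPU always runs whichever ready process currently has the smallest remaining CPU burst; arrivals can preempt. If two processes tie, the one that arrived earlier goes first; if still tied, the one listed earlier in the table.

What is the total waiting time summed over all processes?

33

Timeline: | P4 0-6 | P2 6-14 | P1 14-24 | P3 24-38 |
Completion: P1=24  P2=14  P3=38  P4=6
Waiting = turnaround − burst: P1=9, P2=2, P3=22, P4=0
Total waiting = 9 + 2 + 22 + 0 = 33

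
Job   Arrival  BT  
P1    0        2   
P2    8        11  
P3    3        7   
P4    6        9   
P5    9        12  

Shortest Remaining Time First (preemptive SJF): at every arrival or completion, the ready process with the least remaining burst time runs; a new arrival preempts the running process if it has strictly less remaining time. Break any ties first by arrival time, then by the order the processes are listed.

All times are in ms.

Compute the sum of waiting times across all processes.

Schedule: | P1 0-2 | idle 2-3 | P3 3-10 | P4 10-19 | P2 19-30 | P5 30-42 |
Completion: P1=2  P2=30  P3=10  P4=19  P5=42
Waiting = turnaround − burst: P1=0, P2=11, P3=0, P4=4, P5=21
Total waiting = 0 + 11 + 0 + 4 + 21 = 36

36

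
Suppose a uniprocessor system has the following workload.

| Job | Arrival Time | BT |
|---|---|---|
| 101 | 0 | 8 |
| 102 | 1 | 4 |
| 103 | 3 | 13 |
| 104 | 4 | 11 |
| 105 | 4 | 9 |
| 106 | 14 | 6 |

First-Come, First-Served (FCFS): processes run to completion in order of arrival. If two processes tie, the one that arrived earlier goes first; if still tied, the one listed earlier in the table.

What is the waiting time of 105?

Timeline: | 101 0-8 | 102 8-12 | 103 12-25 | 104 25-36 | 105 36-45 | 106 45-51 |
Completion: 101=8  102=12  103=25  104=36  105=45  106=51
Turnaround (C−A): 101=8  102=11  103=22  104=32  105=41  106=37
Waiting(105) = turnaround − burst = 41 − 9 = 32

32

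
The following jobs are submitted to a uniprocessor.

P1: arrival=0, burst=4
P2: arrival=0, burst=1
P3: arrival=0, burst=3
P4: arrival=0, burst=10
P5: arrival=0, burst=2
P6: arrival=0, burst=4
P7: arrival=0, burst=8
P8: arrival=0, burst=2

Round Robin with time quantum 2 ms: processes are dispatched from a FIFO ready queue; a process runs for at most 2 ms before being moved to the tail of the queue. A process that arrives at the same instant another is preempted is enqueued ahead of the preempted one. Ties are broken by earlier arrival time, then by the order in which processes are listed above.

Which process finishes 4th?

Schedule: | P1 0-2 | P2 2-3 | P3 3-5 | P4 5-7 | P5 7-9 | P6 9-11 | P7 11-13 | P8 13-15 | P1 15-17 | P3 17-18 | P4 18-20 | P6 20-22 | P7 22-24 | P4 24-26 | P7 26-28 | P4 28-30 | P7 30-32 | P4 32-34 |
Completion: P1=17  P2=3  P3=18  P4=34  P5=9  P6=22  P7=32  P8=15
Turnaround (C−A): P1=17  P2=3  P3=18  P4=34  P5=9  P6=22  P7=32  P8=15
Finish order: P2 → P5 → P8 → P1 → P3 → P6 → P7 → P4

P1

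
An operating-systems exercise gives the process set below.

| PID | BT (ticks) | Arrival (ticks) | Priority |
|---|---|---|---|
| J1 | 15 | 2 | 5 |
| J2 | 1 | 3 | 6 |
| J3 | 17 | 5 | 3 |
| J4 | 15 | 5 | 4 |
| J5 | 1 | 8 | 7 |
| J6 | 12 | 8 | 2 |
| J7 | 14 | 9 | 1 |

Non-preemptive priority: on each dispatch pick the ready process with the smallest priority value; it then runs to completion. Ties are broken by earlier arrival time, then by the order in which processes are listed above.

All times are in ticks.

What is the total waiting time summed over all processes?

Schedule: | idle 0-2 | J1 2-17 | J7 17-31 | J6 31-43 | J3 43-60 | J4 60-75 | J2 75-76 | J5 76-77 |
Completion: J1=17  J2=76  J3=60  J4=75  J5=77  J6=43  J7=31
Waiting = turnaround − burst: J1=0, J2=72, J3=38, J4=55, J5=68, J6=23, J7=8
Total waiting = 0 + 72 + 38 + 55 + 68 + 23 + 8 = 264

264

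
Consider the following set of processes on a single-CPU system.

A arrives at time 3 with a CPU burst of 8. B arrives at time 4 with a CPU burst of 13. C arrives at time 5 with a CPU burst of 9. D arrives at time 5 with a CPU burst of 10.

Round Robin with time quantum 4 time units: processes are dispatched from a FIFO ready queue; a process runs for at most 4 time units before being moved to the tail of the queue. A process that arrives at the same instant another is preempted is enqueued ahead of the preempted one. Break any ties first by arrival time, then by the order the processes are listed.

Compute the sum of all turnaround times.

Gantt: | idle 0-3 | A 3-7 | B 7-11 | C 11-15 | D 15-19 | A 19-23 | B 23-27 | C 27-31 | D 31-35 | B 35-39 | C 39-40 | D 40-42 | B 42-43 |
Completion: A=23  B=43  C=40  D=42
Turnaround = completion − arrival: A=20, B=39, C=35, D=37
Total turnaround = 20 + 39 + 35 + 37 = 131

131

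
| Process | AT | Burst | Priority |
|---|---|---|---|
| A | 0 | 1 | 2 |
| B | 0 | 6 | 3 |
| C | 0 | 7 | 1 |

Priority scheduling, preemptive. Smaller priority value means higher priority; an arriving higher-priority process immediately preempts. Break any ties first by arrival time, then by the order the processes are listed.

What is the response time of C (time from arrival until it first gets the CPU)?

0

Schedule: | C 0-7 | A 7-8 | B 8-14 |
Completion: A=8  B=14  C=7
Response(C) = first start − arrival = 0 − 0 = 0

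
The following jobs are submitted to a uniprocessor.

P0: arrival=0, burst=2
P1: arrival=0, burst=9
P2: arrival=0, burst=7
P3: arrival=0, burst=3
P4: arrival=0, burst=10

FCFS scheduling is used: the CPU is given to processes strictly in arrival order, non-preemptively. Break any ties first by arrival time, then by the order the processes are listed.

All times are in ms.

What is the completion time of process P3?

21

Gantt: | P0 0-2 | P1 2-11 | P2 11-18 | P3 18-21 | P4 21-31 |
Completion: P0=2  P1=11  P2=18  P3=21  P4=31
Turnaround (C−A): P0=2  P1=11  P2=18  P3=21  P4=31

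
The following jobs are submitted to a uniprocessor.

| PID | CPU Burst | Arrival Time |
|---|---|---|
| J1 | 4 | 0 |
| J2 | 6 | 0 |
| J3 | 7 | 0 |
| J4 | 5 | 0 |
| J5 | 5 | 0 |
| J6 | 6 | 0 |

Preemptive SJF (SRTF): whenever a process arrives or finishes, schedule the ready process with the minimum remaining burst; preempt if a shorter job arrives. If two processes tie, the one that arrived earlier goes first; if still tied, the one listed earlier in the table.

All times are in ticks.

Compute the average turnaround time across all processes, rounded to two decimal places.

17.67

Gantt: | J1 0-4 | J4 4-9 | J5 9-14 | J2 14-20 | J6 20-26 | J3 26-33 |
Completion: J1=4  J2=20  J3=33  J4=9  J5=14  J6=26
Turnaround times: J1=4, J2=20, J3=33, J4=9, J5=14, J6=26
Average turnaround = (4+20+33+9+14+26) / 6 = 106/6 = 17.67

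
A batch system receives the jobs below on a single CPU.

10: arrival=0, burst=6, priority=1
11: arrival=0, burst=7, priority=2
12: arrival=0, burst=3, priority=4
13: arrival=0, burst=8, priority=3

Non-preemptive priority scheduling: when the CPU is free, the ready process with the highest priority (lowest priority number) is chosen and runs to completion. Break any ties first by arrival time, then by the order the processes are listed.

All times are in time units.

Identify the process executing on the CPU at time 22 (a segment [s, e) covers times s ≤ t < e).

Schedule: | 10 0-6 | 11 6-13 | 13 13-21 | 12 21-24 |
Completion: 10=6  11=13  12=24  13=21

12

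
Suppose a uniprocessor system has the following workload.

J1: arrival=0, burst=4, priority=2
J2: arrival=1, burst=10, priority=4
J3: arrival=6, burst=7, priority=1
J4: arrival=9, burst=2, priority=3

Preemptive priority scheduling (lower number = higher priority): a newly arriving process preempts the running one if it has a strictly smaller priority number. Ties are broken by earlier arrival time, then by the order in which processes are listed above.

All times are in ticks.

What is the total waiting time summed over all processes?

16

Gantt: | J1 0-4 | J2 4-6 | J3 6-13 | J4 13-15 | J2 15-23 |
Completion: J1=4  J2=23  J3=13  J4=15
Waiting = turnaround − burst: J1=0, J2=12, J3=0, J4=4
Total waiting = 0 + 12 + 0 + 4 = 16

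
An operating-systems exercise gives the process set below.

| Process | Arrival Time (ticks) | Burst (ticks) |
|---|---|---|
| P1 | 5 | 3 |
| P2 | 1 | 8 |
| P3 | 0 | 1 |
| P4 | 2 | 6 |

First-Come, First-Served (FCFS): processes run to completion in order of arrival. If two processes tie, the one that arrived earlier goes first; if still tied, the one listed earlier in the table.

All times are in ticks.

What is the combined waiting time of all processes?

Schedule: | P3 0-1 | P2 1-9 | P4 9-15 | P1 15-18 |
Completion: P1=18  P2=9  P3=1  P4=15
Turnaround (C−A): P1=13  P2=8  P3=1  P4=13
Waiting = turnaround − burst: P1=10, P2=0, P3=0, P4=7
Total waiting = 10 + 0 + 0 + 7 = 17

17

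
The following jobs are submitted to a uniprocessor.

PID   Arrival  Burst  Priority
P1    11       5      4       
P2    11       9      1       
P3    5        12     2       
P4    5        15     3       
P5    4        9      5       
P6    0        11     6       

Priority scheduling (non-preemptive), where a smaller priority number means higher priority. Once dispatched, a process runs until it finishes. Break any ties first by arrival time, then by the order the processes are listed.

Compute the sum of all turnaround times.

Timeline: | P6 0-11 | P2 11-20 | P3 20-32 | P4 32-47 | P1 47-52 | P5 52-61 |
Completion: P1=52  P2=20  P3=32  P4=47  P5=61  P6=11
Turnaround = completion − arrival: P1=41, P2=9, P3=27, P4=42, P5=57, P6=11
Total turnaround = 41 + 9 + 27 + 42 + 57 + 11 = 187

187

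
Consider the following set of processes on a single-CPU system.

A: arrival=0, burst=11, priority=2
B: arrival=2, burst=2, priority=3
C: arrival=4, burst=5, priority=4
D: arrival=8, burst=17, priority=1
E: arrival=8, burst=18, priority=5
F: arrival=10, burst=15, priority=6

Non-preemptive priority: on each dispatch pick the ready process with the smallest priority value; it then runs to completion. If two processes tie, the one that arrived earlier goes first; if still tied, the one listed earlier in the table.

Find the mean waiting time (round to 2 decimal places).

Schedule: | A 0-11 | D 11-28 | B 28-30 | C 30-35 | E 35-53 | F 53-68 |
Completion: A=11  B=30  C=35  D=28  E=53  F=68
Turnaround (C−A): A=11  B=28  C=31  D=20  E=45  F=58
Waiting times: A=0, B=26, C=26, D=3, E=27, F=43
Average waiting = (0+26+26+3+27+43) / 6 = 125/6 = 20.83

20.83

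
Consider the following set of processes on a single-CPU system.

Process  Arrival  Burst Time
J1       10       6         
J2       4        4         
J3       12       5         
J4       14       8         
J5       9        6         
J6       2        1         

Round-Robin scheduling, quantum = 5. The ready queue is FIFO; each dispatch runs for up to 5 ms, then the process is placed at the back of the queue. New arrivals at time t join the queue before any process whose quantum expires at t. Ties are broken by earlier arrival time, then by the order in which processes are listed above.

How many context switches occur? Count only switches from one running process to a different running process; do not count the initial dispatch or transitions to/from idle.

Gantt: | idle 0-2 | J6 2-3 | idle 3-4 | J2 4-8 | idle 8-9 | J5 9-14 | J1 14-19 | J3 19-24 | J4 24-29 | J5 29-30 | J1 30-31 | J4 31-34 |
Completion: J1=31  J2=8  J3=24  J4=34  J5=30  J6=3
Turnaround (C−A): J1=21  J2=4  J3=12  J4=20  J5=21  J6=1

6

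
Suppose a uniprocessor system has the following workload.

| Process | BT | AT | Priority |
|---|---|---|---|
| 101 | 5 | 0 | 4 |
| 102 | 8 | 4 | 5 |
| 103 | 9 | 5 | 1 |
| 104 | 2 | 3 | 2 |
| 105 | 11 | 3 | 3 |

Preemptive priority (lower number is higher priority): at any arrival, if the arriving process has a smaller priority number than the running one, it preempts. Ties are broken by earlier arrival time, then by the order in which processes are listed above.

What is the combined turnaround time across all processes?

Schedule: | 101 0-3 | 104 3-5 | 103 5-14 | 105 14-25 | 101 25-27 | 102 27-35 |
Completion: 101=27  102=35  103=14  104=5  105=25
Turnaround (C−A): 101=27  102=31  103=9  104=2  105=22
Turnaround = completion − arrival: 101=27, 102=31, 103=9, 104=2, 105=22
Total turnaround = 27 + 31 + 9 + 2 + 22 = 91

91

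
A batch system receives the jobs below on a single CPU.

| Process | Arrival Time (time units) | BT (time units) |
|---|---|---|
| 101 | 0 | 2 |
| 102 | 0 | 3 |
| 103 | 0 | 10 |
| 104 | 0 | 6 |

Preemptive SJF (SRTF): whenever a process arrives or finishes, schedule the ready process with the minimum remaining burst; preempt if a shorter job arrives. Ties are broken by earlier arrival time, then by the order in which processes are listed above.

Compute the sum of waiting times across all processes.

18

Schedule: | 101 0-2 | 102 2-5 | 104 5-11 | 103 11-21 |
Completion: 101=2  102=5  103=21  104=11
Waiting = turnaround − burst: 101=0, 102=2, 103=11, 104=5
Total waiting = 0 + 2 + 11 + 5 = 18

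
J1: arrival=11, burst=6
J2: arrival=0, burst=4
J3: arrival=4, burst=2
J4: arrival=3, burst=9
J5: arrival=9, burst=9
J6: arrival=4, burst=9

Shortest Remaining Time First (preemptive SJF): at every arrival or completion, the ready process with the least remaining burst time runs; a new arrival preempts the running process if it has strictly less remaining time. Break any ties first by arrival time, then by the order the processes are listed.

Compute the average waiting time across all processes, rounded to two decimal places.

Timeline: | J2 0-4 | J3 4-6 | J4 6-15 | J1 15-21 | J6 21-30 | J5 30-39 |
Completion: J1=21  J2=4  J3=6  J4=15  J5=39  J6=30
Turnaround (C−A): J1=10  J2=4  J3=2  J4=12  J5=30  J6=26
Waiting times: J1=4, J2=0, J3=0, J4=3, J5=21, J6=17
Average waiting = (4+0+0+3+21+17) / 6 = 45/6 = 7.50

7.50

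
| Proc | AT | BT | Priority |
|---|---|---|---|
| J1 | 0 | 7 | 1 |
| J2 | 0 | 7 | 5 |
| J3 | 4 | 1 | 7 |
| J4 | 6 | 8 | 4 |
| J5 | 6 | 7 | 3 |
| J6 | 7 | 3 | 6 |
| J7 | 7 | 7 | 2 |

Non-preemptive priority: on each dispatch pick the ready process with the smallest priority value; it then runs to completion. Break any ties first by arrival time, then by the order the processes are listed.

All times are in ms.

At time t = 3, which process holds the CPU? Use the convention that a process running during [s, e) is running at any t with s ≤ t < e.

J1

Timeline: | J1 0-7 | J7 7-14 | J5 14-21 | J4 21-29 | J2 29-36 | J6 36-39 | J3 39-40 |
Completion: J1=7  J2=36  J3=40  J4=29  J5=21  J6=39  J7=14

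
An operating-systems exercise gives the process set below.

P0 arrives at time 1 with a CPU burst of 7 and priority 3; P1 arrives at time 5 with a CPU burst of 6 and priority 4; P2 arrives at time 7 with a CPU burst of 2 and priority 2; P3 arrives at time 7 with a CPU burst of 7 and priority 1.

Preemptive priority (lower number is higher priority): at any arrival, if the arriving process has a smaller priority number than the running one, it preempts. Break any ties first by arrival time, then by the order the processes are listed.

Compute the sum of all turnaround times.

50

Schedule: | idle 0-1 | P0 1-7 | P3 7-14 | P2 14-16 | P0 16-17 | P1 17-23 |
Completion: P0=17  P1=23  P2=16  P3=14
Turnaround = completion − arrival: P0=16, P1=18, P2=9, P3=7
Total turnaround = 16 + 18 + 9 + 7 = 50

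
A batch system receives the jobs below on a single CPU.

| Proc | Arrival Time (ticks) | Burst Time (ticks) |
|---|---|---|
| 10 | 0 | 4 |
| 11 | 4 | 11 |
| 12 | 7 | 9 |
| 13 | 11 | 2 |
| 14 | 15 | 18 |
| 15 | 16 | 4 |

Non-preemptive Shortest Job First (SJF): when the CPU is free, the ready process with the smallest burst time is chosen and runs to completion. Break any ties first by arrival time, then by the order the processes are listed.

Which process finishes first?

10

Schedule: | 10 0-4 | 11 4-15 | 13 15-17 | 15 17-21 | 12 21-30 | 14 30-48 |
Completion: 10=4  11=15  12=30  13=17  14=48  15=21
Finish order: 10 → 11 → 13 → 15 → 12 → 14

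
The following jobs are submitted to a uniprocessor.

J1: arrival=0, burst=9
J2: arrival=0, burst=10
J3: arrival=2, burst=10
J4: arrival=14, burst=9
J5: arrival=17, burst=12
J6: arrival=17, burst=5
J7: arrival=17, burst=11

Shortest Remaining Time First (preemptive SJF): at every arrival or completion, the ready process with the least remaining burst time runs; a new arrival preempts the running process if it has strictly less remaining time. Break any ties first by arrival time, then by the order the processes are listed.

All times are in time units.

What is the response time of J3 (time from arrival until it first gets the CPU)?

31

Schedule: | J1 0-9 | J2 9-19 | J6 19-24 | J4 24-33 | J3 33-43 | J7 43-54 | J5 54-66 |
Completion: J1=9  J2=19  J3=43  J4=33  J5=66  J6=24  J7=54
Turnaround (C−A): J1=9  J2=19  J3=41  J4=19  J5=49  J6=7  J7=37
Response(J3) = first start − arrival = 33 − 2 = 31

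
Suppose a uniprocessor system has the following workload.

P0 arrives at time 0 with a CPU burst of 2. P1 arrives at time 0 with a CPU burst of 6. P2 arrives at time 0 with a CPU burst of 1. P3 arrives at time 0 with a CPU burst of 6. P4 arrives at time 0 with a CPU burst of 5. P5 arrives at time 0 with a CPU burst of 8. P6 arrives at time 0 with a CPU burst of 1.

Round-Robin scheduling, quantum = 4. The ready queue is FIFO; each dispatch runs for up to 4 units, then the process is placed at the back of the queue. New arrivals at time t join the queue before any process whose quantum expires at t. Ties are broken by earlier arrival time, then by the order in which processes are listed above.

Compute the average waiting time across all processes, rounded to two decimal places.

Schedule: | P0 0-2 | P1 2-6 | P2 6-7 | P3 7-11 | P4 11-15 | P5 15-19 | P6 19-20 | P1 20-22 | P3 22-24 | P4 24-25 | P5 25-29 |
Completion: P0=2  P1=22  P2=7  P3=24  P4=25  P5=29  P6=20
Waiting times: P0=0, P1=16, P2=6, P3=18, P4=20, P5=21, P6=19
Average waiting = (0+16+6+18+20+21+19) / 7 = 100/7 = 14.29

14.29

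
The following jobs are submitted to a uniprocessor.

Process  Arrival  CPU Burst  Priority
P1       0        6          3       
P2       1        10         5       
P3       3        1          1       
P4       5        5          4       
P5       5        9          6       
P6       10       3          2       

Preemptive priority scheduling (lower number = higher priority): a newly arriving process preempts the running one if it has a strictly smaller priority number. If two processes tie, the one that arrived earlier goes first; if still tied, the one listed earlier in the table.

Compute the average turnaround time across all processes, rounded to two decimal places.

Schedule: | P1 0-3 | P3 3-4 | P1 4-7 | P4 7-10 | P6 10-13 | P4 13-15 | P2 15-25 | P5 25-34 |
Completion: P1=7  P2=25  P3=4  P4=15  P5=34  P6=13
Turnaround (C−A): P1=7  P2=24  P3=1  P4=10  P5=29  P6=3
Turnaround times: P1=7, P2=24, P3=1, P4=10, P5=29, P6=3
Average turnaround = (7+24+1+10+29+3) / 6 = 74/6 = 12.33

12.33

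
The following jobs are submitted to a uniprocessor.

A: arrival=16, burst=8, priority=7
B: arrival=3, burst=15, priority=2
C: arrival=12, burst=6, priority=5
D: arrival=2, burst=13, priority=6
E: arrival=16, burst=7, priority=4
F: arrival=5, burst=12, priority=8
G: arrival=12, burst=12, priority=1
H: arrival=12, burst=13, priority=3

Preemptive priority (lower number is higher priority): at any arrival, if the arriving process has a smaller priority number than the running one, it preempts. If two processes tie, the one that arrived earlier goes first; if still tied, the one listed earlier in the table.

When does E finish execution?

Timeline: | idle 0-2 | D 2-3 | B 3-12 | G 12-24 | B 24-30 | H 30-43 | E 43-50 | C 50-56 | D 56-68 | A 68-76 | F 76-88 |
Completion: A=76  B=30  C=56  D=68  E=50  F=88  G=24  H=43

50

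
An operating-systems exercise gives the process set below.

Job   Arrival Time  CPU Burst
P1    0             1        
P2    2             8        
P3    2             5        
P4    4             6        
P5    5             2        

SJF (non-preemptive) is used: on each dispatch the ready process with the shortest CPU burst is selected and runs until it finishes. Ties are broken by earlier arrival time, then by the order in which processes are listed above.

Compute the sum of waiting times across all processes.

20

Gantt: | P1 0-1 | idle 1-2 | P3 2-7 | P5 7-9 | P4 9-15 | P2 15-23 |
Completion: P1=1  P2=23  P3=7  P4=15  P5=9
Turnaround (C−A): P1=1  P2=21  P3=5  P4=11  P5=4
Waiting = turnaround − burst: P1=0, P2=13, P3=0, P4=5, P5=2
Total waiting = 0 + 13 + 0 + 5 + 2 = 20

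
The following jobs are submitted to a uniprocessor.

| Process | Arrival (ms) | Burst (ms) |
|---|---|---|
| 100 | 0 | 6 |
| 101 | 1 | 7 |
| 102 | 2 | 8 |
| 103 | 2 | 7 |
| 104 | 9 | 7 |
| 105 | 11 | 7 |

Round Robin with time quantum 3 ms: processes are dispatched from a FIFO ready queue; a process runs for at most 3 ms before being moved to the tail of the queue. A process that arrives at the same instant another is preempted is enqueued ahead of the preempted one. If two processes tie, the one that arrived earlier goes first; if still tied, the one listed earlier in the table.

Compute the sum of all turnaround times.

180

Timeline: | 100 0-3 | 101 3-6 | 102 6-9 | 103 9-12 | 100 12-15 | 101 15-18 | 104 18-21 | 102 21-24 | 105 24-27 | 103 27-30 | 101 30-31 | 104 31-34 | 102 34-36 | 105 36-39 | 103 39-40 | 104 40-41 | 105 41-42 |
Completion: 100=15  101=31  102=36  103=40  104=41  105=42
Turnaround (C−A): 100=15  101=30  102=34  103=38  104=32  105=31
Turnaround = completion − arrival: 100=15, 101=30, 102=34, 103=38, 104=32, 105=31
Total turnaround = 15 + 30 + 34 + 38 + 32 + 31 = 180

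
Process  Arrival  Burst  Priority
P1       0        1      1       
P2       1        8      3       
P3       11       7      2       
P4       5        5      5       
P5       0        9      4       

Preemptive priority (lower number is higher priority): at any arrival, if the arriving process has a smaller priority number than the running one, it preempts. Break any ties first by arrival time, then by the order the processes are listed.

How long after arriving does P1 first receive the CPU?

Gantt: | P1 0-1 | P2 1-9 | P5 9-11 | P3 11-18 | P5 18-25 | P4 25-30 |
Completion: P1=1  P2=9  P3=18  P4=30  P5=25
Turnaround (C−A): P1=1  P2=8  P3=7  P4=25  P5=25
Response(P1) = first start − arrival = 0 − 0 = 0

0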